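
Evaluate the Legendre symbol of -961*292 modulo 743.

By multiplicativity, (-961·292/743) = (-961/743)·(292/743).
First factor (-961/743):
(-961/743)
  = (525/743)    [-961 ≡ 525 mod 743]
  = (743/525)    [QR: 525 ≡ 1 mod 4, sign kept]
  = (218/525)    [743 ≡ 218 mod 525]
  = -(109/525)    [525 ≡ 5 mod 8 ⇒ (2/525) = -1]
  = -(525/109)    [QR: 109 ≡ 1 mod 4, sign kept]
  = -(89/109)    [525 ≡ 89 mod 109]
  = -(109/89)    [QR: 89 ≡ 1 mod 4, sign kept]
  = -(20/89)    [109 ≡ 20 mod 89]
  = -(5/89)    [89 ≡ 1 mod 8 ⇒ (2/89)^2 = +1]
  = -(89/5)    [QR: 5 ≡ 1 mod 4, sign kept]
  = -(4/5)    [89 ≡ 4 mod 5]
  = -(1/5)    [5 ≡ 5 mod 8 ⇒ (2/5)^2 = +1]
  = -1    [(1/5) = 1]
Second factor (292/743):
(292/743)
  = (73/743)    [743 ≡ 7 mod 8 ⇒ (2/743)^2 = +1]
  = (743/73)    [QR: 73 ≡ 1 mod 4, sign kept]
  = (13/73)    [743 ≡ 13 mod 73]
  = (73/13)    [QR: 13 ≡ 1 mod 4, sign kept]
  = (8/13)    [73 ≡ 8 mod 13]
  = -(1/13)    [13 ≡ 5 mod 8 ⇒ (2/13)^3 = -1]
  = -1    [(1/13) = 1]
Product: (-1)·(-1) = 1.

1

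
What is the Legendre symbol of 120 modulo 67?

(120 / 67)
  = (53 / 67)    [120 ≡ 53 mod 67]
  = (67 / 53)    [QR: 53 ≡ 1 mod 4, sign kept]
  = (14 / 53)    [67 ≡ 14 mod 53]
  = -(7 / 53)    [53 ≡ 5 mod 8 ⇒ (2 / 53) = -1]
  = -(53 / 7)    [QR: 53 ≡ 1 mod 4, sign kept]
  = -(4 / 7)    [53 ≡ 4 mod 7]
  = -(1 / 7)    [7 ≡ 7 mod 8 ⇒ (2 / 7)^2 = +1]
  = -1    [(1 / 7) = 1]

-1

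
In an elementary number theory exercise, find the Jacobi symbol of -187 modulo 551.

-1

Pull out -1: (-187/551) = (-1/551)·(187/551). Since 551 ≡ 3 (mod 4), (-1/551) = -1. Now have -(187/551).
Both 187 ≡ 3 and 551 ≡ 3 (mod 4), so reciprocity gives (187/551) = -(551/187). Reduce: 551 ≡ 177 (mod 187). Now have (177/187).
177 ≡ 1 (mod 4), so quadratic reciprocity gives (177/187) = (187/177). Reduce: 187 ≡ 10 (mod 177). Now have (10/177).
Factor out 2: 10 = 2·5. Since 177 ≡ 1 (mod 8), (2/177) = +1. Now have (5/177).
5 ≡ 1 (mod 4), so quadratic reciprocity gives (5/177) = (177/5). Reduce: 177 ≡ 2 (mod 5). Now have (2/5).
Factor out 2: 2 = 2. Since 5 ≡ 5 (mod 8), (2/5) = -1. Now have -(1/5).
(1/5) = 1. Collecting the sign factors: -1.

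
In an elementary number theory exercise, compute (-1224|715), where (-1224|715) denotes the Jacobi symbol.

(-1224|715)
  = (206|715)    [-1224 ≡ 206 mod 715]
  = -(103|715)    [715 ≡ 3 mod 8 ⇒ (2|715) = -1]
  = (715|103)    [QR: both ≡ 3 mod 4, sign flips]
  = (97|103)    [715 ≡ 97 mod 103]
  = (103|97)    [QR: 97 ≡ 1 mod 4, sign kept]
  = (6|97)    [103 ≡ 6 mod 97]
  = (3|97)    [97 ≡ 1 mod 8 ⇒ (2|97) = +1]
  = (97|3)    [QR: 97 ≡ 1 mod 4, sign kept]
  = (1|3)    [97 ≡ 1 mod 3]
  = 1    [(1|3) = 1]

1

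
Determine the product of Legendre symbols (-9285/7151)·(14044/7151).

1

By multiplicativity, (-9285·14044/7151) = (-9285/7151)·(14044/7151).
First factor (-9285/7151):
Reduce the numerator: -9285 ≡ 5017 (mod 7151), so (-9285/7151) = (5017/7151).
5017 ≡ 1 (mod 4), so quadratic reciprocity gives (5017/7151) = (7151/5017). Reduce: 7151 ≡ 2134 (mod 5017). Now have (2134/5017).
Factor out 2: 2134 = 2·1067. Since 5017 ≡ 1 (mod 8), (2/5017) = +1. Now have (1067/5017).
5017 ≡ 1 (mod 4), so quadratic reciprocity gives (1067/5017) = (5017/1067). Reduce: 5017 ≡ 749 (mod 1067). Now have (749/1067).
749 ≡ 1 (mod 4), so quadratic reciprocity gives (749/1067) = (1067/749). Reduce: 1067 ≡ 318 (mod 749). Now have (318/749).
Factor out 2: 318 = 2·159. Since 749 ≡ 5 (mod 8), (2/749) = -1. Now have -(159/749).
749 ≡ 1 (mod 4), so quadratic reciprocity gives (159/749) = (749/159). Reduce: 749 ≡ 113 (mod 159). Now have -(113/159).
113 ≡ 1 (mod 4), so quadratic reciprocity gives (113/159) = (159/113). Reduce: 159 ≡ 46 (mod 113). Now have -(46/113).
Factor out 2: 46 = 2·23. Since 113 ≡ 1 (mod 8), (2/113) = +1. Now have -(23/113).
113 ≡ 1 (mod 4), so quadratic reciprocity gives (23/113) = (113/23). Reduce: 113 ≡ 21 (mod 23). Now have -(21/23).
21 ≡ 1 (mod 4), so quadratic reciprocity gives (21/23) = (23/21). Reduce: 23 ≡ 2 (mod 21). Now have -(2/21).
Factor out 2: 2 = 2. Since 21 ≡ 5 (mod 8), (2/21) = -1. Now have (1/21).
(1/21) = 1. Collecting the sign factors: 1.
Second factor (14044/7151):
Reduce the numerator: 14044 ≡ 6893 (mod 7151), so (14044/7151) = (6893/7151).
6893 ≡ 1 (mod 4), so quadratic reciprocity gives (6893/7151) = (7151/6893). Reduce: 7151 ≡ 258 (mod 6893). Now have (258/6893).
Factor out 2: 258 = 2·129. Since 6893 ≡ 5 (mod 8), (2/6893) = -1. Now have -(129/6893).
129 ≡ 1 (mod 4), so quadratic reciprocity gives (129/6893) = (6893/129). Reduce: 6893 ≡ 56 (mod 129). Now have -(56/129).
Factor out 2: 56 = 2^3·7. Since 129 ≡ 1 (mod 8), (2/129) = +1, and (2/129)^3 = +1. Now have -(7/129).
129 ≡ 1 (mod 4), so quadratic reciprocity gives (7/129) = (129/7). Reduce: 129 ≡ 3 (mod 7). Now have -(3/7).
Both 3 ≡ 3 and 7 ≡ 3 (mod 4), so reciprocity gives (3/7) = -(7/3). Reduce: 7 ≡ 1 (mod 3). Now have (1/3).
(1/3) = 1. Collecting the sign factors: 1.
Product: (1)·(1) = 1.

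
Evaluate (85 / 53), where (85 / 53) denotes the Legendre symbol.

(85 / 53)
  = (32 / 53)    [85 ≡ 32 mod 53]
  = -(1 / 53)    [53 ≡ 5 mod 8 ⇒ (2 / 53)^5 = -1]
  = -1    [(1 / 53) = 1]

-1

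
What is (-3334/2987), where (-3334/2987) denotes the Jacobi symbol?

Reduce the numerator: -3334 ≡ 2640 (mod 2987), so (-3334/2987) = (2640/2987).
Factor out 2: 2640 = 2^4·165. Since 2987 ≡ 3 (mod 8), (2/2987) = -1, and (2/2987)^4 = +1. Now have (165/2987).
165 ≡ 1 (mod 4), so quadratic reciprocity gives (165/2987) = (2987/165). Reduce: 2987 ≡ 17 (mod 165). Now have (17/165).
17 ≡ 1 (mod 4), so quadratic reciprocity gives (17/165) = (165/17). Reduce: 165 ≡ 12 (mod 17). Now have (12/17).
Factor out 2: 12 = 2^2·3. Since 17 ≡ 1 (mod 8), (2/17) = +1, and (2/17)^2 = +1. Now have (3/17).
17 ≡ 1 (mod 4), so quadratic reciprocity gives (3/17) = (17/3). Reduce: 17 ≡ 2 (mod 3). Now have (2/3).
Factor out 2: 2 = 2. Since 3 ≡ 3 (mod 8), (2/3) = -1. Now have -(1/3).
(1/3) = 1. Collecting the sign factors: -1.

-1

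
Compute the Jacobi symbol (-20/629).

Reduce the numerator: -20 ≡ 609 (mod 629), so (-20/629) = (609/629).
609 ≡ 1 (mod 4), so quadratic reciprocity gives (609/629) = (629/609). Reduce: 629 ≡ 20 (mod 609). Now have (20/609).
Factor out 2: 20 = 2^2·5. Since 609 ≡ 1 (mod 8), (2/609) = +1, and (2/609)^2 = +1. Now have (5/609).
5 ≡ 1 (mod 4), so quadratic reciprocity gives (5/609) = (609/5). Reduce: 609 ≡ 4 (mod 5). Now have (4/5).
Factor out 2: 4 = 2^2. Since 5 ≡ 5 (mod 8), (2/5) = -1, and (2/5)^2 = +1. Now have (1/5).
(1/5) = 1. Collecting the sign factors: 1.

1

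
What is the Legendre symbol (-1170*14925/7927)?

By multiplicativity, (-1170·14925/7927) = (-1170/7927)·(14925/7927).
First factor (-1170/7927):
(-1170/7927)
  = -(1170/7927)    [7927 ≡ 3 mod 4 ⇒ (-1/7927) = -1]
  = -(585/7927)    [7927 ≡ 7 mod 8 ⇒ (2/7927) = +1]
  = -(7927/585)    [QR: 585 ≡ 1 mod 4, sign kept]
  = -(322/585)    [7927 ≡ 322 mod 585]
  = -(161/585)    [585 ≡ 1 mod 8 ⇒ (2/585) = +1]
  = -(585/161)    [QR: 161 ≡ 1 mod 4, sign kept]
  = -(102/161)    [585 ≡ 102 mod 161]
  = -(51/161)    [161 ≡ 1 mod 8 ⇒ (2/161) = +1]
  = -(161/51)    [QR: 161 ≡ 1 mod 4, sign kept]
  = -(8/51)    [161 ≡ 8 mod 51]
  = (1/51)    [51 ≡ 3 mod 8 ⇒ (2/51)^3 = -1]
  = 1    [(1/51) = 1]
Second factor (14925/7927):
(14925/7927)
  = (6998/7927)    [14925 ≡ 6998 mod 7927]
  = (3499/7927)    [7927 ≡ 7 mod 8 ⇒ (2/7927) = +1]
  = -(7927/3499)    [QR: both ≡ 3 mod 4, sign flips]
  = -(929/3499)    [7927 ≡ 929 mod 3499]
  = -(3499/929)    [QR: 929 ≡ 1 mod 4, sign kept]
  = -(712/929)    [3499 ≡ 712 mod 929]
  = -(89/929)    [929 ≡ 1 mod 8 ⇒ (2/929)^3 = +1]
  = -(929/89)    [QR: 89 ≡ 1 mod 4, sign kept]
  = -(39/89)    [929 ≡ 39 mod 89]
  = -(89/39)    [QR: 89 ≡ 1 mod 4, sign kept]
  = -(11/39)    [89 ≡ 11 mod 39]
  = (39/11)    [QR: both ≡ 3 mod 4, sign flips]
  = (6/11)    [39 ≡ 6 mod 11]
  = -(3/11)    [11 ≡ 3 mod 8 ⇒ (2/11) = -1]
  = (11/3)    [QR: both ≡ 3 mod 4, sign flips]
  = (2/3)    [11 ≡ 2 mod 3]
  = -(1/3)    [3 ≡ 3 mod 8 ⇒ (2/3) = -1]
  = -1    [(1/3) = 1]
Product: (1)·(-1) = -1.

-1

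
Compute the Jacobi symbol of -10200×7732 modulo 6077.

1

By multiplicativity, (-10200·7732|6077) = (-10200|6077)·(7732|6077).
First factor (-10200|6077):
Pull out -1: (-10200|6077) = (-1|6077)·(10200|6077). Since 6077 ≡ 1 (mod 4), (-1|6077) = +1. Now have (10200|6077).
Reduce the numerator: 10200 ≡ 4123 (mod 6077), so (10200|6077) = (4123|6077).
6077 ≡ 1 (mod 4), so quadratic reciprocity gives (4123|6077) = (6077|4123). Reduce: 6077 ≡ 1954 (mod 4123). Now have (1954|4123).
Factor out 2: 1954 = 2·977. Since 4123 ≡ 3 (mod 8), (2|4123) = -1. Now have -(977|4123).
977 ≡ 1 (mod 4), so quadratic reciprocity gives (977|4123) = (4123|977). Reduce: 4123 ≡ 215 (mod 977). Now have -(215|977).
977 ≡ 1 (mod 4), so quadratic reciprocity gives (215|977) = (977|215). Reduce: 977 ≡ 117 (mod 215). Now have -(117|215).
117 ≡ 1 (mod 4), so quadratic reciprocity gives (117|215) = (215|117). Reduce: 215 ≡ 98 (mod 117). Now have -(98|117).
Factor out 2: 98 = 2·49. Since 117 ≡ 5 (mod 8), (2|117) = -1. Now have (49|117).
49 ≡ 1 (mod 4), so quadratic reciprocity gives (49|117) = (117|49). Reduce: 117 ≡ 19 (mod 49). Now have (19|49).
49 ≡ 1 (mod 4), so quadratic reciprocity gives (19|49) = (49|19). Reduce: 49 ≡ 11 (mod 19). Now have (11|19).
Both 11 ≡ 3 and 19 ≡ 3 (mod 4), so reciprocity gives (11|19) = -(19|11). Reduce: 19 ≡ 8 (mod 11). Now have -(8|11).
Factor out 2: 8 = 2^3. Since 11 ≡ 3 (mod 8), (2|11) = -1, and (2|11)^3 = -1. Now have (1|11).
(1|11) = 1. Collecting the sign factors: 1.
Second factor (7732|6077):
Reduce the numerator: 7732 ≡ 1655 (mod 6077), so (7732|6077) = (1655|6077).
6077 ≡ 1 (mod 4), so quadratic reciprocity gives (1655|6077) = (6077|1655). Reduce: 6077 ≡ 1112 (mod 1655). Now have (1112|1655).
Factor out 2: 1112 = 2^3·139. Since 1655 ≡ 7 (mod 8), (2|1655) = +1, and (2|1655)^3 = +1. Now have (139|1655).
Both 139 ≡ 3 and 1655 ≡ 3 (mod 4), so reciprocity gives (139|1655) = -(1655|139). Reduce: 1655 ≡ 126 (mod 139). Now have -(126|139).
Factor out 2: 126 = 2·63. Since 139 ≡ 3 (mod 8), (2|139) = -1. Now have (63|139).
Both 63 ≡ 3 and 139 ≡ 3 (mod 4), so reciprocity gives (63|139) = -(139|63). Reduce: 139 ≡ 13 (mod 63). Now have -(13|63).
13 ≡ 1 (mod 4), so quadratic reciprocity gives (13|63) = (63|13). Reduce: 63 ≡ 11 (mod 13). Now have -(11|13).
13 ≡ 1 (mod 4), so quadratic reciprocity gives (11|13) = (13|11). Reduce: 13 ≡ 2 (mod 11). Now have -(2|11).
Factor out 2: 2 = 2. Since 11 ≡ 3 (mod 8), (2|11) = -1. Now have (1|11).
(1|11) = 1. Collecting the sign factors: 1.
Product: (1)·(1) = 1.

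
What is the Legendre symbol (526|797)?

-1

Factor out 2: 526 = 2·263. Since 797 ≡ 5 (mod 8), (2|797) = -1. Now have -(263|797).
797 ≡ 1 (mod 4), so quadratic reciprocity gives (263|797) = (797|263). Reduce: 797 ≡ 8 (mod 263). Now have -(8|263).
Factor out 2: 8 = 2^3. Since 263 ≡ 7 (mod 8), (2|263) = +1, and (2|263)^3 = +1. Now have -(1|263).
(1|263) = 1. Collecting the sign factors: -1.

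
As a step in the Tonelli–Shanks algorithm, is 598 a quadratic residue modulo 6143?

Factor out 2: 598 = 2·299. Since 6143 ≡ 7 (mod 8), (2/6143) = +1. Now have (299/6143).
Both 299 ≡ 3 and 6143 ≡ 3 (mod 4), so reciprocity gives (299/6143) = -(6143/299). Reduce: 6143 ≡ 163 (mod 299). Now have -(163/299).
Both 163 ≡ 3 and 299 ≡ 3 (mod 4), so reciprocity gives (163/299) = -(299/163). Reduce: 299 ≡ 136 (mod 163). Now have (136/163).
Factor out 2: 136 = 2^3·17. Since 163 ≡ 3 (mod 8), (2/163) = -1, and (2/163)^3 = -1. Now have -(17/163).
17 ≡ 1 (mod 4), so quadratic reciprocity gives (17/163) = (163/17). Reduce: 163 ≡ 10 (mod 17). Now have -(10/17).
Factor out 2: 10 = 2·5. Since 17 ≡ 1 (mod 8), (2/17) = +1. Now have -(5/17).
5 ≡ 1 (mod 4), so quadratic reciprocity gives (5/17) = (17/5). Reduce: 17 ≡ 2 (mod 5). Now have -(2/5).
Factor out 2: 2 = 2. Since 5 ≡ 5 (mod 8), (2/5) = -1. Now have (1/5).
(1/5) = 1. Collecting the sign factors: 1.
(598/6143) = 1, and 6143 is prime, so 598 is a quadratic residue mod 6143.

yes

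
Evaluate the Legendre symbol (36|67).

1

Factor out 2: 36 = 2^2·9. Since 67 ≡ 3 (mod 8), (2|67) = -1, and (2|67)^2 = +1. Now have (9|67).
9 ≡ 1 (mod 4), so quadratic reciprocity gives (9|67) = (67|9). Reduce: 67 ≡ 4 (mod 9). Now have (4|9).
Factor out 2: 4 = 2^2. Since 9 ≡ 1 (mod 8), (2|9) = +1, and (2|9)^2 = +1. Now have (1|9).
(1|9) = 1. Collecting the sign factors: 1.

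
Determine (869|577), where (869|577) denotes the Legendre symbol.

-1

Reduce the numerator: 869 ≡ 292 (mod 577), so (869|577) = (292|577).
Factor out 2: 292 = 2^2·73. Since 577 ≡ 1 (mod 8), (2|577) = +1, and (2|577)^2 = +1. Now have (73|577).
73 ≡ 1 (mod 4), so quadratic reciprocity gives (73|577) = (577|73). Reduce: 577 ≡ 66 (mod 73). Now have (66|73).
Factor out 2: 66 = 2·33. Since 73 ≡ 1 (mod 8), (2|73) = +1. Now have (33|73).
33 ≡ 1 (mod 4), so quadratic reciprocity gives (33|73) = (73|33). Reduce: 73 ≡ 7 (mod 33). Now have (7|33).
33 ≡ 1 (mod 4), so quadratic reciprocity gives (7|33) = (33|7). Reduce: 33 ≡ 5 (mod 7). Now have (5|7).
5 ≡ 1 (mod 4), so quadratic reciprocity gives (5|7) = (7|5). Reduce: 7 ≡ 2 (mod 5). Now have (2|5).
Factor out 2: 2 = 2. Since 5 ≡ 5 (mod 8), (2|5) = -1. Now have -(1|5).
(1|5) = 1. Collecting the sign factors: -1.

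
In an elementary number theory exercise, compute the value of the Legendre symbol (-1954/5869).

-1

Pull out -1: (-1954/5869) = (-1/5869)·(1954/5869). Since 5869 ≡ 1 (mod 4), (-1/5869) = +1. Now have (1954/5869).
Factor out 2: 1954 = 2·977. Since 5869 ≡ 5 (mod 8), (2/5869) = -1. Now have -(977/5869).
977 ≡ 1 (mod 4), so quadratic reciprocity gives (977/5869) = (5869/977). Reduce: 5869 ≡ 7 (mod 977). Now have -(7/977).
977 ≡ 1 (mod 4), so quadratic reciprocity gives (7/977) = (977/7). Reduce: 977 ≡ 4 (mod 7). Now have -(4/7).
Factor out 2: 4 = 2^2. Since 7 ≡ 7 (mod 8), (2/7) = +1, and (2/7)^2 = +1. Now have -(1/7).
(1/7) = 1. Collecting the sign factors: -1.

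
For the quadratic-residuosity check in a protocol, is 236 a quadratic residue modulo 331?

Factor out 2: 236 = 2^2·59. Since 331 ≡ 3 (mod 8), (2|331) = -1, and (2|331)^2 = +1. Now have (59|331).
Both 59 ≡ 3 and 331 ≡ 3 (mod 4), so reciprocity gives (59|331) = -(331|59). Reduce: 331 ≡ 36 (mod 59). Now have -(36|59).
Factor out 2: 36 = 2^2·9. Since 59 ≡ 3 (mod 8), (2|59) = -1, and (2|59)^2 = +1. Now have -(9|59).
9 ≡ 1 (mod 4), so quadratic reciprocity gives (9|59) = (59|9). Reduce: 59 ≡ 5 (mod 9). Now have -(5|9).
5 ≡ 1 (mod 4), so quadratic reciprocity gives (5|9) = (9|5). Reduce: 9 ≡ 4 (mod 5). Now have -(4|5).
Factor out 2: 4 = 2^2. Since 5 ≡ 5 (mod 8), (2|5) = -1, and (2|5)^2 = +1. Now have -(1|5).
(1|5) = 1. Collecting the sign factors: -1.
(236|331) = -1, and 331 is prime, so 236 is not a quadratic residue mod 331.

no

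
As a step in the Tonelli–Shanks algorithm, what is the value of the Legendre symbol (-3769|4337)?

1

(-3769|4337)
  = (568|4337)    [-3769 ≡ 568 mod 4337]
  = (71|4337)    [4337 ≡ 1 mod 8 ⇒ (2|4337)^3 = +1]
  = (4337|71)    [QR: 4337 ≡ 1 mod 4, sign kept]
  = (6|71)    [4337 ≡ 6 mod 71]
  = (3|71)    [71 ≡ 7 mod 8 ⇒ (2|71) = +1]
  = -(71|3)    [QR: both ≡ 3 mod 4, sign flips]
  = -(2|3)    [71 ≡ 2 mod 3]
  = (1|3)    [3 ≡ 3 mod 8 ⇒ (2|3) = -1]
  = 1    [(1|3) = 1]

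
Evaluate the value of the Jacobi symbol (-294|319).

1

Pull out -1: (-294|319) = (-1|319)·(294|319). Since 319 ≡ 3 (mod 4), (-1|319) = -1. Now have -(294|319).
Factor out 2: 294 = 2·147. Since 319 ≡ 7 (mod 8), (2|319) = +1. Now have -(147|319).
Both 147 ≡ 3 and 319 ≡ 3 (mod 4), so reciprocity gives (147|319) = -(319|147). Reduce: 319 ≡ 25 (mod 147). Now have (25|147).
25 ≡ 1 (mod 4), so quadratic reciprocity gives (25|147) = (147|25). Reduce: 147 ≡ 22 (mod 25). Now have (22|25).
Factor out 2: 22 = 2·11. Since 25 ≡ 1 (mod 8), (2|25) = +1. Now have (11|25).
25 ≡ 1 (mod 4), so quadratic reciprocity gives (11|25) = (25|11). Reduce: 25 ≡ 3 (mod 11). Now have (3|11).
Both 3 ≡ 3 and 11 ≡ 3 (mod 4), so reciprocity gives (3|11) = -(11|3). Reduce: 11 ≡ 2 (mod 3). Now have -(2|3).
Factor out 2: 2 = 2. Since 3 ≡ 3 (mod 8), (2|3) = -1. Now have (1|3).
(1|3) = 1. Collecting the sign factors: 1.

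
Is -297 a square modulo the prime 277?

no

(-297/277)
  = (257/277)    [-297 ≡ 257 mod 277]
  = (277/257)    [QR: 257 ≡ 1 mod 4, sign kept]
  = (20/257)    [277 ≡ 20 mod 257]
  = (5/257)    [257 ≡ 1 mod 8 ⇒ (2/257)^2 = +1]
  = (257/5)    [QR: 5 ≡ 1 mod 4, sign kept]
  = (2/5)    [257 ≡ 2 mod 5]
  = -(1/5)    [5 ≡ 5 mod 8 ⇒ (2/5) = -1]
  = -1    [(1/5) = 1]
(-297/277) = -1, and 277 is prime, so -297 is not a quadratic residue mod 277.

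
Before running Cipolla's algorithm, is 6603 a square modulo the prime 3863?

(6603/3863)
  = (2740/3863)    [6603 ≡ 2740 mod 3863]
  = (685/3863)    [3863 ≡ 7 mod 8 ⇒ (2/3863)^2 = +1]
  = (3863/685)    [QR: 685 ≡ 1 mod 4, sign kept]
  = (438/685)    [3863 ≡ 438 mod 685]
  = -(219/685)    [685 ≡ 5 mod 8 ⇒ (2/685) = -1]
  = -(685/219)    [QR: 685 ≡ 1 mod 4, sign kept]
  = -(28/219)    [685 ≡ 28 mod 219]
  = -(7/219)    [219 ≡ 3 mod 8 ⇒ (2/219)^2 = +1]
  = (219/7)    [QR: both ≡ 3 mod 4, sign flips]
  = (2/7)    [219 ≡ 2 mod 7]
  = (1/7)    [7 ≡ 7 mod 8 ⇒ (2/7) = +1]
  = 1    [(1/7) = 1]
The Legendre symbol is 1, so x^2 ≡ 6603 (mod 3863) has solution.

yes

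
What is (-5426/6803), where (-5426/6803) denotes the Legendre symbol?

(-5426/6803)
  = (1377/6803)    [-5426 ≡ 1377 mod 6803]
  = (6803/1377)    [QR: 1377 ≡ 1 mod 4, sign kept]
  = (1295/1377)    [6803 ≡ 1295 mod 1377]
  = (1377/1295)    [QR: 1377 ≡ 1 mod 4, sign kept]
  = (82/1295)    [1377 ≡ 82 mod 1295]
  = (41/1295)    [1295 ≡ 7 mod 8 ⇒ (2/1295) = +1]
  = (1295/41)    [QR: 41 ≡ 1 mod 4, sign kept]
  = (24/41)    [1295 ≡ 24 mod 41]
  = (3/41)    [41 ≡ 1 mod 8 ⇒ (2/41)^3 = +1]
  = (41/3)    [QR: 41 ≡ 1 mod 4, sign kept]
  = (2/3)    [41 ≡ 2 mod 3]
  = -(1/3)    [3 ≡ 3 mod 8 ⇒ (2/3) = -1]
  = -1    [(1/3) = 1]

-1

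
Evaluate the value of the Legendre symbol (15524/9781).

(15524/9781)
  = (5743/9781)    [15524 ≡ 5743 mod 9781]
  = (9781/5743)    [QR: 9781 ≡ 1 mod 4, sign kept]
  = (4038/5743)    [9781 ≡ 4038 mod 5743]
  = (2019/5743)    [5743 ≡ 7 mod 8 ⇒ (2/5743) = +1]
  = -(5743/2019)    [QR: both ≡ 3 mod 4, sign flips]
  = -(1705/2019)    [5743 ≡ 1705 mod 2019]
  = -(2019/1705)    [QR: 1705 ≡ 1 mod 4, sign kept]
  = -(314/1705)    [2019 ≡ 314 mod 1705]
  = -(157/1705)    [1705 ≡ 1 mod 8 ⇒ (2/1705) = +1]
  = -(1705/157)    [QR: 157 ≡ 1 mod 4, sign kept]
  = -(135/157)    [1705 ≡ 135 mod 157]
  = -(157/135)    [QR: 157 ≡ 1 mod 4, sign kept]
  = -(22/135)    [157 ≡ 22 mod 135]
  = -(11/135)    [135 ≡ 7 mod 8 ⇒ (2/135) = +1]
  = (135/11)    [QR: both ≡ 3 mod 4, sign flips]
  = (3/11)    [135 ≡ 3 mod 11]
  = -(11/3)    [QR: both ≡ 3 mod 4, sign flips]
  = -(2/3)    [11 ≡ 2 mod 3]
  = (1/3)    [3 ≡ 3 mod 8 ⇒ (2/3) = -1]
  = 1    [(1/3) = 1]

1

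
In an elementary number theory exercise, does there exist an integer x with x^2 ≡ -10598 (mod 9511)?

(-10598/9511)
  = (8424/9511)    [-10598 ≡ 8424 mod 9511]
  = (1053/9511)    [9511 ≡ 7 mod 8 ⇒ (2/9511)^3 = +1]
  = (9511/1053)    [QR: 1053 ≡ 1 mod 4, sign kept]
  = (34/1053)    [9511 ≡ 34 mod 1053]
  = -(17/1053)    [1053 ≡ 5 mod 8 ⇒ (2/1053) = -1]
  = -(1053/17)    [QR: 17 ≡ 1 mod 4, sign kept]
  = -(16/17)    [1053 ≡ 16 mod 17]
  = -(1/17)    [17 ≡ 1 mod 8 ⇒ (2/17)^4 = +1]
  = -1    [(1/17) = 1]
(-10598/9511) = -1, and 9511 is prime, so -10598 is not a quadratic residue mod 9511.

no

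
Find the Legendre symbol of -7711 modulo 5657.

(-7711/5657)
  = (7711/5657)    [5657 ≡ 1 mod 4 ⇒ (-1/5657) = +1]
  = (2054/5657)    [7711 ≡ 2054 mod 5657]
  = (1027/5657)    [5657 ≡ 1 mod 8 ⇒ (2/5657) = +1]
  = (5657/1027)    [QR: 5657 ≡ 1 mod 4, sign kept]
  = (522/1027)    [5657 ≡ 522 mod 1027]
  = -(261/1027)    [1027 ≡ 3 mod 8 ⇒ (2/1027) = -1]
  = -(1027/261)    [QR: 261 ≡ 1 mod 4, sign kept]
  = -(244/261)    [1027 ≡ 244 mod 261]
  = -(61/261)    [261 ≡ 5 mod 8 ⇒ (2/261)^2 = +1]
  = -(261/61)    [QR: 61 ≡ 1 mod 4, sign kept]
  = -(17/61)    [261 ≡ 17 mod 61]
  = -(61/17)    [QR: 17 ≡ 1 mod 4, sign kept]
  = -(10/17)    [61 ≡ 10 mod 17]
  = -(5/17)    [17 ≡ 1 mod 8 ⇒ (2/17) = +1]
  = -(17/5)    [QR: 5 ≡ 1 mod 4, sign kept]
  = -(2/5)    [17 ≡ 2 mod 5]
  = (1/5)    [5 ≡ 5 mod 8 ⇒ (2/5) = -1]
  = 1    [(1/5) = 1]

1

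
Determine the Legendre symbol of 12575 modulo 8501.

Reduce the numerator: 12575 ≡ 4074 (mod 8501), so (12575/8501) = (4074/8501).
Factor out 2: 4074 = 2·2037. Since 8501 ≡ 5 (mod 8), (2/8501) = -1. Now have -(2037/8501).
2037 ≡ 1 (mod 4), so quadratic reciprocity gives (2037/8501) = (8501/2037). Reduce: 8501 ≡ 353 (mod 2037). Now have -(353/2037).
353 ≡ 1 (mod 4), so quadratic reciprocity gives (353/2037) = (2037/353). Reduce: 2037 ≡ 272 (mod 353). Now have -(272/353).
Factor out 2: 272 = 2^4·17. Since 353 ≡ 1 (mod 8), (2/353) = +1, and (2/353)^4 = +1. Now have -(17/353).
17 ≡ 1 (mod 4), so quadratic reciprocity gives (17/353) = (353/17). Reduce: 353 ≡ 13 (mod 17). Now have -(13/17).
13 ≡ 1 (mod 4), so quadratic reciprocity gives (13/17) = (17/13). Reduce: 17 ≡ 4 (mod 13). Now have -(4/13).
Factor out 2: 4 = 2^2. Since 13 ≡ 5 (mod 8), (2/13) = -1, and (2/13)^2 = +1. Now have -(1/13).
(1/13) = 1. Collecting the sign factors: -1.

-1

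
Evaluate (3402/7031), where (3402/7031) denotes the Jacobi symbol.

1

Factor out 2: 3402 = 2·1701. Since 7031 ≡ 7 (mod 8), (2/7031) = +1. Now have (1701/7031).
1701 ≡ 1 (mod 4), so quadratic reciprocity gives (1701/7031) = (7031/1701). Reduce: 7031 ≡ 227 (mod 1701). Now have (227/1701).
1701 ≡ 1 (mod 4), so quadratic reciprocity gives (227/1701) = (1701/227). Reduce: 1701 ≡ 112 (mod 227). Now have (112/227).
Factor out 2: 112 = 2^4·7. Since 227 ≡ 3 (mod 8), (2/227) = -1, and (2/227)^4 = +1. Now have (7/227).
Both 7 ≡ 3 and 227 ≡ 3 (mod 4), so reciprocity gives (7/227) = -(227/7). Reduce: 227 ≡ 3 (mod 7). Now have -(3/7).
Both 3 ≡ 3 and 7 ≡ 3 (mod 4), so reciprocity gives (3/7) = -(7/3). Reduce: 7 ≡ 1 (mod 3). Now have (1/3).
(1/3) = 1. Collecting the sign factors: 1.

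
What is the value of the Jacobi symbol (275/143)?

(275/143)
  = (132/143)    [275 ≡ 132 mod 143]
  = (33/143)    [143 ≡ 7 mod 8 ⇒ (2/143)^2 = +1]
  = (143/33)    [QR: 33 ≡ 1 mod 4, sign kept]
  = (11/33)    [143 ≡ 11 mod 33]
  = (33/11)    [QR: 33 ≡ 1 mod 4, sign kept]
  = (0/11)    [33 ≡ 0 mod 11]
  = 0    [numerator 0, gcd > 1]

0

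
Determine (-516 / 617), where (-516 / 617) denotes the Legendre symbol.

-1

(-516 / 617)
  = (101 / 617)    [-516 ≡ 101 mod 617]
  = (617 / 101)    [QR: 101 ≡ 1 mod 4, sign kept]
  = (11 / 101)    [617 ≡ 11 mod 101]
  = (101 / 11)    [QR: 101 ≡ 1 mod 4, sign kept]
  = (2 / 11)    [101 ≡ 2 mod 11]
  = -(1 / 11)    [11 ≡ 3 mod 8 ⇒ (2 / 11) = -1]
  = -1    [(1 / 11) = 1]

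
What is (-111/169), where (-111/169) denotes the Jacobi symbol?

1

Reduce the numerator: -111 ≡ 58 (mod 169), so (-111/169) = (58/169).
Factor out 2: 58 = 2·29. Since 169 ≡ 1 (mod 8), (2/169) = +1. Now have (29/169).
29 ≡ 1 (mod 4), so quadratic reciprocity gives (29/169) = (169/29). Reduce: 169 ≡ 24 (mod 29). Now have (24/29).
Factor out 2: 24 = 2^3·3. Since 29 ≡ 5 (mod 8), (2/29) = -1, and (2/29)^3 = -1. Now have -(3/29).
29 ≡ 1 (mod 4), so quadratic reciprocity gives (3/29) = (29/3). Reduce: 29 ≡ 2 (mod 3). Now have -(2/3).
Factor out 2: 2 = 2. Since 3 ≡ 3 (mod 8), (2/3) = -1. Now have (1/3).
(1/3) = 1. Collecting the sign factors: 1.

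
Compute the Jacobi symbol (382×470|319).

1

By multiplicativity, (382·470|319) = (382|319)·(470|319).
First factor (382|319):
Reduce the numerator: 382 ≡ 63 (mod 319), so (382|319) = (63|319).
Both 63 ≡ 3 and 319 ≡ 3 (mod 4), so reciprocity gives (63|319) = -(319|63). Reduce: 319 ≡ 4 (mod 63). Now have -(4|63).
Factor out 2: 4 = 2^2. Since 63 ≡ 7 (mod 8), (2|63) = +1, and (2|63)^2 = +1. Now have -(1|63).
(1|63) = 1. Collecting the sign factors: -1.
Second factor (470|319):
Reduce the numerator: 470 ≡ 151 (mod 319), so (470|319) = (151|319).
Both 151 ≡ 3 and 319 ≡ 3 (mod 4), so reciprocity gives (151|319) = -(319|151). Reduce: 319 ≡ 17 (mod 151). Now have -(17|151).
17 ≡ 1 (mod 4), so quadratic reciprocity gives (17|151) = (151|17). Reduce: 151 ≡ 15 (mod 17). Now have -(15|17).
17 ≡ 1 (mod 4), so quadratic reciprocity gives (15|17) = (17|15). Reduce: 17 ≡ 2 (mod 15). Now have -(2|15).
Factor out 2: 2 = 2. Since 15 ≡ 7 (mod 8), (2|15) = +1. Now have -(1|15).
(1|15) = 1. Collecting the sign factors: -1.
Product: (-1)·(-1) = 1.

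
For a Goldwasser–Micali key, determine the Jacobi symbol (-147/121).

Reduce the numerator: -147 ≡ 95 (mod 121), so (-147/121) = (95/121).
121 ≡ 1 (mod 4), so quadratic reciprocity gives (95/121) = (121/95). Reduce: 121 ≡ 26 (mod 95). Now have (26/95).
Factor out 2: 26 = 2·13. Since 95 ≡ 7 (mod 8), (2/95) = +1. Now have (13/95).
13 ≡ 1 (mod 4), so quadratic reciprocity gives (13/95) = (95/13). Reduce: 95 ≡ 4 (mod 13). Now have (4/13).
Factor out 2: 4 = 2^2. Since 13 ≡ 5 (mod 8), (2/13) = -1, and (2/13)^2 = +1. Now have (1/13).
(1/13) = 1. Collecting the sign factors: 1.

1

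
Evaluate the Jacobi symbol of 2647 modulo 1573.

Reduce the numerator: 2647 ≡ 1074 (mod 1573), so (2647|1573) = (1074|1573).
Factor out 2: 1074 = 2·537. Since 1573 ≡ 5 (mod 8), (2|1573) = -1. Now have -(537|1573).
537 ≡ 1 (mod 4), so quadratic reciprocity gives (537|1573) = (1573|537). Reduce: 1573 ≡ 499 (mod 537). Now have -(499|537).
537 ≡ 1 (mod 4), so quadratic reciprocity gives (499|537) = (537|499). Reduce: 537 ≡ 38 (mod 499). Now have -(38|499).
Factor out 2: 38 = 2·19. Since 499 ≡ 3 (mod 8), (2|499) = -1. Now have (19|499).
Both 19 ≡ 3 and 499 ≡ 3 (mod 4), so reciprocity gives (19|499) = -(499|19). Reduce: 499 ≡ 5 (mod 19). Now have -(5|19).
5 ≡ 1 (mod 4), so quadratic reciprocity gives (5|19) = (19|5). Reduce: 19 ≡ 4 (mod 5). Now have -(4|5).
Factor out 2: 4 = 2^2. Since 5 ≡ 5 (mod 8), (2|5) = -1, and (2|5)^2 = +1. Now have -(1|5).
(1|5) = 1. Collecting the sign factors: -1.

-1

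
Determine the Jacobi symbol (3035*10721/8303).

By multiplicativity, (3035·10721/8303) = (3035/8303)·(10721/8303).
First factor (3035/8303):
(3035/8303)
  = -(8303/3035)    [QR: both ≡ 3 mod 4, sign flips]
  = -(2233/3035)    [8303 ≡ 2233 mod 3035]
  = -(3035/2233)    [QR: 2233 ≡ 1 mod 4, sign kept]
  = -(802/2233)    [3035 ≡ 802 mod 2233]
  = -(401/2233)    [2233 ≡ 1 mod 8 ⇒ (2/2233) = +1]
  = -(2233/401)    [QR: 401 ≡ 1 mod 4, sign kept]
  = -(228/401)    [2233 ≡ 228 mod 401]
  = -(57/401)    [401 ≡ 1 mod 8 ⇒ (2/401)^2 = +1]
  = -(401/57)    [QR: 57 ≡ 1 mod 4, sign kept]
  = -(2/57)    [401 ≡ 2 mod 57]
  = -(1/57)    [57 ≡ 1 mod 8 ⇒ (2/57) = +1]
  = -1    [(1/57) = 1]
Second factor (10721/8303):
(10721/8303)
  = (2418/8303)    [10721 ≡ 2418 mod 8303]
  = (1209/8303)    [8303 ≡ 7 mod 8 ⇒ (2/8303) = +1]
  = (8303/1209)    [QR: 1209 ≡ 1 mod 4, sign kept]
  = (1049/1209)    [8303 ≡ 1049 mod 1209]
  = (1209/1049)    [QR: 1049 ≡ 1 mod 4, sign kept]
  = (160/1049)    [1209 ≡ 160 mod 1049]
  = (5/1049)    [1049 ≡ 1 mod 8 ⇒ (2/1049)^5 = +1]
  = (1049/5)    [QR: 5 ≡ 1 mod 4, sign kept]
  = (4/5)    [1049 ≡ 4 mod 5]
  = (1/5)    [5 ≡ 5 mod 8 ⇒ (2/5)^2 = +1]
  = 1    [(1/5) = 1]
Product: (-1)·(1) = -1.

-1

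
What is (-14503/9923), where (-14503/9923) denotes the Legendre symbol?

1

Pull out -1: (-14503/9923) = (-1/9923)·(14503/9923). Since 9923 ≡ 3 (mod 4), (-1/9923) = -1. Now have -(14503/9923).
Reduce the numerator: 14503 ≡ 4580 (mod 9923), so (14503/9923) = (4580/9923).
Factor out 2: 4580 = 2^2·1145. Since 9923 ≡ 3 (mod 8), (2/9923) = -1, and (2/9923)^2 = +1. Now have -(1145/9923).
1145 ≡ 1 (mod 4), so quadratic reciprocity gives (1145/9923) = (9923/1145). Reduce: 9923 ≡ 763 (mod 1145). Now have -(763/1145).
1145 ≡ 1 (mod 4), so quadratic reciprocity gives (763/1145) = (1145/763). Reduce: 1145 ≡ 382 (mod 763). Now have -(382/763).
Factor out 2: 382 = 2·191. Since 763 ≡ 3 (mod 8), (2/763) = -1. Now have (191/763).
Both 191 ≡ 3 and 763 ≡ 3 (mod 4), so reciprocity gives (191/763) = -(763/191). Reduce: 763 ≡ 190 (mod 191). Now have -(190/191).
Factor out 2: 190 = 2·95. Since 191 ≡ 7 (mod 8), (2/191) = +1. Now have -(95/191).
Both 95 ≡ 3 and 191 ≡ 3 (mod 4), so reciprocity gives (95/191) = -(191/95). Reduce: 191 ≡ 1 (mod 95). Now have (1/95).
(1/95) = 1. Collecting the sign factors: 1.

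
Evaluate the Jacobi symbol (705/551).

-1

(705/551)
  = (154/551)    [705 ≡ 154 mod 551]
  = (77/551)    [551 ≡ 7 mod 8 ⇒ (2/551) = +1]
  = (551/77)    [QR: 77 ≡ 1 mod 4, sign kept]
  = (12/77)    [551 ≡ 12 mod 77]
  = (3/77)    [77 ≡ 5 mod 8 ⇒ (2/77)^2 = +1]
  = (77/3)    [QR: 77 ≡ 1 mod 4, sign kept]
  = (2/3)    [77 ≡ 2 mod 3]
  = -(1/3)    [3 ≡ 3 mod 8 ⇒ (2/3) = -1]
  = -1    [(1/3) = 1]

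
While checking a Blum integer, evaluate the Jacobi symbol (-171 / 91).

-1

Reduce the numerator: -171 ≡ 11 (mod 91), so (-171 / 91) = (11 / 91).
Both 11 ≡ 3 and 91 ≡ 3 (mod 4), so reciprocity gives (11 / 91) = -(91 / 11). Reduce: 91 ≡ 3 (mod 11). Now have -(3 / 11).
Both 3 ≡ 3 and 11 ≡ 3 (mod 4), so reciprocity gives (3 / 11) = -(11 / 3). Reduce: 11 ≡ 2 (mod 3). Now have (2 / 3).
Factor out 2: 2 = 2. Since 3 ≡ 3 (mod 8), (2 / 3) = -1. Now have -(1 / 3).
(1 / 3) = 1. Collecting the sign factors: -1.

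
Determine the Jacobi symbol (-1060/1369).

Pull out -1: (-1060/1369) = (-1/1369)·(1060/1369). Since 1369 ≡ 1 (mod 4), (-1/1369) = +1. Now have (1060/1369).
Factor out 2: 1060 = 2^2·265. Since 1369 ≡ 1 (mod 8), (2/1369) = +1, and (2/1369)^2 = +1. Now have (265/1369).
265 ≡ 1 (mod 4), so quadratic reciprocity gives (265/1369) = (1369/265). Reduce: 1369 ≡ 44 (mod 265). Now have (44/265).
Factor out 2: 44 = 2^2·11. Since 265 ≡ 1 (mod 8), (2/265) = +1, and (2/265)^2 = +1. Now have (11/265).
265 ≡ 1 (mod 4), so quadratic reciprocity gives (11/265) = (265/11). Reduce: 265 ≡ 1 (mod 11). Now have (1/11).
(1/11) = 1. Collecting the sign factors: 1.

1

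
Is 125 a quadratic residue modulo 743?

(125/743)
  = (743/125)    [QR: 125 ≡ 1 mod 4, sign kept]
  = (118/125)    [743 ≡ 118 mod 125]
  = -(59/125)    [125 ≡ 5 mod 8 ⇒ (2/125) = -1]
  = -(125/59)    [QR: 125 ≡ 1 mod 4, sign kept]
  = -(7/59)    [125 ≡ 7 mod 59]
  = (59/7)    [QR: both ≡ 3 mod 4, sign flips]
  = (3/7)    [59 ≡ 3 mod 7]
  = -(7/3)    [QR: both ≡ 3 mod 4, sign flips]
  = -(1/3)    [7 ≡ 1 mod 3]
  = -1    [(1/3) = 1]
(125/743) = -1, and 743 is prime, so 125 is not a quadratic residue mod 743.

no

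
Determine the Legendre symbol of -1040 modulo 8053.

1

(-1040/8053)
  = (1040/8053)    [8053 ≡ 1 mod 4 ⇒ (-1/8053) = +1]
  = (65/8053)    [8053 ≡ 5 mod 8 ⇒ (2/8053)^4 = +1]
  = (8053/65)    [QR: 65 ≡ 1 mod 4, sign kept]
  = (58/65)    [8053 ≡ 58 mod 65]
  = (29/65)    [65 ≡ 1 mod 8 ⇒ (2/65) = +1]
  = (65/29)    [QR: 29 ≡ 1 mod 4, sign kept]
  = (7/29)    [65 ≡ 7 mod 29]
  = (29/7)    [QR: 29 ≡ 1 mod 4, sign kept]
  = (1/7)    [29 ≡ 1 mod 7]
  = 1    [(1/7) = 1]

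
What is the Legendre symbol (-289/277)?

Reduce the numerator: -289 ≡ 265 (mod 277), so (-289/277) = (265/277).
265 ≡ 1 (mod 4), so quadratic reciprocity gives (265/277) = (277/265). Reduce: 277 ≡ 12 (mod 265). Now have (12/265).
Factor out 2: 12 = 2^2·3. Since 265 ≡ 1 (mod 8), (2/265) = +1, and (2/265)^2 = +1. Now have (3/265).
265 ≡ 1 (mod 4), so quadratic reciprocity gives (3/265) = (265/3). Reduce: 265 ≡ 1 (mod 3). Now have (1/3).
(1/3) = 1. Collecting the sign factors: 1.

1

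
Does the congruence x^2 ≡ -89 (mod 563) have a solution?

yes

(-89/563)
  = (474/563)    [-89 ≡ 474 mod 563]
  = -(237/563)    [563 ≡ 3 mod 8 ⇒ (2/563) = -1]
  = -(563/237)    [QR: 237 ≡ 1 mod 4, sign kept]
  = -(89/237)    [563 ≡ 89 mod 237]
  = -(237/89)    [QR: 89 ≡ 1 mod 4, sign kept]
  = -(59/89)    [237 ≡ 59 mod 89]
  = -(89/59)    [QR: 89 ≡ 1 mod 4, sign kept]
  = -(30/59)    [89 ≡ 30 mod 59]
  = (15/59)    [59 ≡ 3 mod 8 ⇒ (2/59) = -1]
  = -(59/15)    [QR: both ≡ 3 mod 4, sign flips]
  = -(14/15)    [59 ≡ 14 mod 15]
  = -(7/15)    [15 ≡ 7 mod 8 ⇒ (2/15) = +1]
  = (15/7)    [QR: both ≡ 3 mod 4, sign flips]
  = (1/7)    [15 ≡ 1 mod 7]
  = 1    [(1/7) = 1]
The Legendre symbol is 1, so x^2 ≡ -89 (mod 563) has solution.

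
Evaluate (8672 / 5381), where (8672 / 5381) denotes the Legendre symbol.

(8672 / 5381)
  = (3291 / 5381)    [8672 ≡ 3291 mod 5381]
  = (5381 / 3291)    [QR: 5381 ≡ 1 mod 4, sign kept]
  = (2090 / 3291)    [5381 ≡ 2090 mod 3291]
  = -(1045 / 3291)    [3291 ≡ 3 mod 8 ⇒ (2 / 3291) = -1]
  = -(3291 / 1045)    [QR: 1045 ≡ 1 mod 4, sign kept]
  = -(156 / 1045)    [3291 ≡ 156 mod 1045]
  = -(39 / 1045)    [1045 ≡ 5 mod 8 ⇒ (2 / 1045)^2 = +1]
  = -(1045 / 39)    [QR: 1045 ≡ 1 mod 4, sign kept]
  = -(31 / 39)    [1045 ≡ 31 mod 39]
  = (39 / 31)    [QR: both ≡ 3 mod 4, sign flips]
  = (8 / 31)    [39 ≡ 8 mod 31]
  = (1 / 31)    [31 ≡ 7 mod 8 ⇒ (2 / 31)^3 = +1]
  = 1    [(1 / 31) = 1]

1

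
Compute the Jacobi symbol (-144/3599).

-1

(-144/3599)
  = -(144/3599)    [3599 ≡ 3 mod 4 ⇒ (-1/3599) = -1]
  = -(9/3599)    [3599 ≡ 7 mod 8 ⇒ (2/3599)^4 = +1]
  = -(3599/9)    [QR: 9 ≡ 1 mod 4, sign kept]
  = -(8/9)    [3599 ≡ 8 mod 9]
  = -(1/9)    [9 ≡ 1 mod 8 ⇒ (2/9)^3 = +1]
  = -1    [(1/9) = 1]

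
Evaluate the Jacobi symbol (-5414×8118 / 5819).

By multiplicativity, (-5414·8118 / 5819) = (-5414 / 5819)·(8118 / 5819).
First factor (-5414 / 5819):
(-5414 / 5819)
  = (405 / 5819)    [-5414 ≡ 405 mod 5819]
  = (5819 / 405)    [QR: 405 ≡ 1 mod 4, sign kept]
  = (149 / 405)    [5819 ≡ 149 mod 405]
  = (405 / 149)    [QR: 149 ≡ 1 mod 4, sign kept]
  = (107 / 149)    [405 ≡ 107 mod 149]
  = (149 / 107)    [QR: 149 ≡ 1 mod 4, sign kept]
  = (42 / 107)    [149 ≡ 42 mod 107]
  = -(21 / 107)    [107 ≡ 3 mod 8 ⇒ (2 / 107) = -1]
  = -(107 / 21)    [QR: 21 ≡ 1 mod 4, sign kept]
  = -(2 / 21)    [107 ≡ 2 mod 21]
  = (1 / 21)    [21 ≡ 5 mod 8 ⇒ (2 / 21) = -1]
  = 1    [(1 / 21) = 1]
Second factor (8118 / 5819):
(8118 / 5819)
  = (2299 / 5819)    [8118 ≡ 2299 mod 5819]
  = -(5819 / 2299)    [QR: both ≡ 3 mod 4, sign flips]
  = -(1221 / 2299)    [5819 ≡ 1221 mod 2299]
  = -(2299 / 1221)    [QR: 1221 ≡ 1 mod 4, sign kept]
  = -(1078 / 1221)    [2299 ≡ 1078 mod 1221]
  = (539 / 1221)    [1221 ≡ 5 mod 8 ⇒ (2 / 1221) = -1]
  = (1221 / 539)    [QR: 1221 ≡ 1 mod 4, sign kept]
  = (143 / 539)    [1221 ≡ 143 mod 539]
  = -(539 / 143)    [QR: both ≡ 3 mod 4, sign flips]
  = -(110 / 143)    [539 ≡ 110 mod 143]
  = -(55 / 143)    [143 ≡ 7 mod 8 ⇒ (2 / 143) = +1]
  = (143 / 55)    [QR: both ≡ 3 mod 4, sign flips]
  = (33 / 55)    [143 ≡ 33 mod 55]
  = (55 / 33)    [QR: 33 ≡ 1 mod 4, sign kept]
  = (22 / 33)    [55 ≡ 22 mod 33]
  = (11 / 33)    [33 ≡ 1 mod 8 ⇒ (2 / 33) = +1]
  = (33 / 11)    [QR: 33 ≡ 1 mod 4, sign kept]
  = (0 / 11)    [33 ≡ 0 mod 11]
  = 0    [numerator 0, gcd > 1]
Product: (1)·(0) = 0.

0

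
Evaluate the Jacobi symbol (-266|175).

0

(-266|175)
  = (84|175)    [-266 ≡ 84 mod 175]
  = (21|175)    [175 ≡ 7 mod 8 ⇒ (2|175)^2 = +1]
  = (175|21)    [QR: 21 ≡ 1 mod 4, sign kept]
  = (7|21)    [175 ≡ 7 mod 21]
  = (21|7)    [QR: 21 ≡ 1 mod 4, sign kept]
  = (0|7)    [21 ≡ 0 mod 7]
  = 0    [numerator 0, gcd > 1]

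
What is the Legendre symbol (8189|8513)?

1

(8189|8513)
  = (8513|8189)    [QR: 8189 ≡ 1 mod 4, sign kept]
  = (324|8189)    [8513 ≡ 324 mod 8189]
  = (81|8189)    [8189 ≡ 5 mod 8 ⇒ (2|8189)^2 = +1]
  = (8189|81)    [QR: 81 ≡ 1 mod 4, sign kept]
  = (8|81)    [8189 ≡ 8 mod 81]
  = (1|81)    [81 ≡ 1 mod 8 ⇒ (2|81)^3 = +1]
  = 1    [(1|81) = 1]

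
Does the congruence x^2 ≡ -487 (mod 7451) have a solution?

(-487|7451)
  = (6964|7451)    [-487 ≡ 6964 mod 7451]
  = (1741|7451)    [7451 ≡ 3 mod 8 ⇒ (2|7451)^2 = +1]
  = (7451|1741)    [QR: 1741 ≡ 1 mod 4, sign kept]
  = (487|1741)    [7451 ≡ 487 mod 1741]
  = (1741|487)    [QR: 1741 ≡ 1 mod 4, sign kept]
  = (280|487)    [1741 ≡ 280 mod 487]
  = (35|487)    [487 ≡ 7 mod 8 ⇒ (2|487)^3 = +1]
  = -(487|35)    [QR: both ≡ 3 mod 4, sign flips]
  = -(32|35)    [487 ≡ 32 mod 35]
  = (1|35)    [35 ≡ 3 mod 8 ⇒ (2|35)^5 = -1]
  = 1    [(1|35) = 1]
The Legendre symbol is 1, so x^2 ≡ -487 (mod 7451) has solution.

yes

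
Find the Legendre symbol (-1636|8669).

(-1636|8669)
  = (7033|8669)    [-1636 ≡ 7033 mod 8669]
  = (8669|7033)    [QR: 7033 ≡ 1 mod 4, sign kept]
  = (1636|7033)    [8669 ≡ 1636 mod 7033]
  = (409|7033)    [7033 ≡ 1 mod 8 ⇒ (2|7033)^2 = +1]
  = (7033|409)    [QR: 409 ≡ 1 mod 4, sign kept]
  = (80|409)    [7033 ≡ 80 mod 409]
  = (5|409)    [409 ≡ 1 mod 8 ⇒ (2|409)^4 = +1]
  = (409|5)    [QR: 5 ≡ 1 mod 4, sign kept]
  = (4|5)    [409 ≡ 4 mod 5]
  = (1|5)    [5 ≡ 5 mod 8 ⇒ (2|5)^2 = +1]
  = 1    [(1|5) = 1]

1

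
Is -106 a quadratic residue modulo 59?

yes

Reduce the numerator: -106 ≡ 12 (mod 59), so (-106/59) = (12/59).
Factor out 2: 12 = 2^2·3. Since 59 ≡ 3 (mod 8), (2/59) = -1, and (2/59)^2 = +1. Now have (3/59).
Both 3 ≡ 3 and 59 ≡ 3 (mod 4), so reciprocity gives (3/59) = -(59/3). Reduce: 59 ≡ 2 (mod 3). Now have -(2/3).
Factor out 2: 2 = 2. Since 3 ≡ 3 (mod 8), (2/3) = -1. Now have (1/3).
(1/3) = 1. Collecting the sign factors: 1.
(-106/59) = 1, and 59 is prime, so -106 is a quadratic residue mod 59.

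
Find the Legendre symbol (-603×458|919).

-1

By multiplicativity, (-603·458|919) = (-603|919)·(458|919).
First factor (-603|919):
Reduce the numerator: -603 ≡ 316 (mod 919), so (-603|919) = (316|919).
Factor out 2: 316 = 2^2·79. Since 919 ≡ 7 (mod 8), (2|919) = +1, and (2|919)^2 = +1. Now have (79|919).
Both 79 ≡ 3 and 919 ≡ 3 (mod 4), so reciprocity gives (79|919) = -(919|79). Reduce: 919 ≡ 50 (mod 79). Now have -(50|79).
Factor out 2: 50 = 2·25. Since 79 ≡ 7 (mod 8), (2|79) = +1. Now have -(25|79).
25 ≡ 1 (mod 4), so quadratic reciprocity gives (25|79) = (79|25). Reduce: 79 ≡ 4 (mod 25). Now have -(4|25).
Factor out 2: 4 = 2^2. Since 25 ≡ 1 (mod 8), (2|25) = +1, and (2|25)^2 = +1. Now have -(1|25).
(1|25) = 1. Collecting the sign factors: -1.
Second factor (458|919):
Factor out 2: 458 = 2·229. Since 919 ≡ 7 (mod 8), (2|919) = +1. Now have (229|919).
229 ≡ 1 (mod 4), so quadratic reciprocity gives (229|919) = (919|229). Reduce: 919 ≡ 3 (mod 229). Now have (3|229).
229 ≡ 1 (mod 4), so quadratic reciprocity gives (3|229) = (229|3). Reduce: 229 ≡ 1 (mod 3). Now have (1|3).
(1|3) = 1. Collecting the sign factors: 1.
Product: (-1)·(1) = -1.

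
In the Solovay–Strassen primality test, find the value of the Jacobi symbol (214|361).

(214|361)
  = (107|361)    [361 ≡ 1 mod 8 ⇒ (2|361) = +1]
  = (361|107)    [QR: 361 ≡ 1 mod 4, sign kept]
  = (40|107)    [361 ≡ 40 mod 107]
  = -(5|107)    [107 ≡ 3 mod 8 ⇒ (2|107)^3 = -1]
  = -(107|5)    [QR: 5 ≡ 1 mod 4, sign kept]
  = -(2|5)    [107 ≡ 2 mod 5]
  = (1|5)    [5 ≡ 5 mod 8 ⇒ (2|5) = -1]
  = 1    [(1|5) = 1]

1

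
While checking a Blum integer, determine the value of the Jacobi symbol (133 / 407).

-1

133 ≡ 1 (mod 4), so quadratic reciprocity gives (133 / 407) = (407 / 133). Reduce: 407 ≡ 8 (mod 133). Now have (8 / 133).
Factor out 2: 8 = 2^3. Since 133 ≡ 5 (mod 8), (2 / 133) = -1, and (2 / 133)^3 = -1. Now have -(1 / 133).
(1 / 133) = 1. Collecting the sign factors: -1.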